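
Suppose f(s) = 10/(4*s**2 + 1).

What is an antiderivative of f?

An antiderivative is F(s) = 5*atan(2*s).

Whatever form F(s) takes, F'(s) = f(s) is non-negotiable.
Check: d/ds[5*atan(2*s)] = 10/(4*s**2 + 1) = f(s).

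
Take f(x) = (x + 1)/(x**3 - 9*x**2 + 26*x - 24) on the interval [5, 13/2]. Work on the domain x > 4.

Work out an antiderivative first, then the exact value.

Factor the denominator ((x - 4)*(x - 3)*(x - 2)) and decompose: f = 3/(2*(x - 2)) - 4/(x - 3) + 5/(2*(x - 4)); each piece integrates to a log, atan, or power term.
F(x) = (5*log(x - 4) - 8*log(x - 3) + 3*log(x - 2))/2 is an antiderivative of f.
Check: d/dx[(5*log(x - 4) - 8*log(x - 3) + 3*log(x - 2))/2] = (x + 1)/(x**3 - 9*x**2 + 26*x - 24) = f(x).
F(13/2) = -4*log(7/2) + 3*log(9/2)/2 + 5*log(5/2)/2; F(5) = -4*log(2) + 3*log(3)/2.
Integral = F(13/2) - F(5) = -4*log(7/2) - 3*log(3)/2 + 3*log(9/2)/2 + 5*log(5/2)/2 + 4*log(2).

Antiderivative: F(x) = (5*log(x - 4) - 8*log(x - 3) + 3*log(x - 2))/2; value = -4*log(7/2) - 3*log(3)/2 + 3*log(9/2)/2 + 5*log(5/2)/2 + 4*log(2)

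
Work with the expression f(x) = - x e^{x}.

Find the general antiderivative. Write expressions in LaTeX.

F(x) = - \left(x - 1\right) e^{x} + C

Recognize the product-rule pattern: f = u'v + uv' with u = 1 - x, v = e^{x}, so integration by parts undoes it.
Check: d/dx[- \left(x - 1\right) e^{x}] = - x e^{x} = f(x).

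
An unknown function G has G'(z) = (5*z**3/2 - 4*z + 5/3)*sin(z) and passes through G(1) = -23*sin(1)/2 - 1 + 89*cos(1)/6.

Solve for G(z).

The proposed G(z) is checked by its d/dz: the result must match the given G'(z).
A general antiderivative is -5*z**3*cos(z)/2 + 15*z**2*sin(z)/2 + 19*z*cos(z) - 19*sin(z) - 5*cos(z)/3 + C.
The condition gives C = -23*sin(1)/2 - 1 + 89*cos(1)/6 - (-23*sin(1)/2 + 89*cos(1)/6) = -1.
So G(z) = -5*z**3*cos(z)/2 + 15*z**2*sin(z)/2 + 19*z*cos(z) - 19*sin(z) - 5*cos(z)/3 - 1.
Check: d/dz[-5*z**3*cos(z)/2 + 15*z**2*sin(z)/2 + 19*z*cos(z) - 19*sin(z) - 5*cos(z)/3 - 1] = 5*z**3*sin(z)/2 - 4*z*sin(z) + 5*sin(z)/3, which equals G'(z).

G(z) = -5*z**3*cos(z)/2 + 15*z**2*sin(z)/2 + 19*z*cos(z) - 19*sin(z) - 5*cos(z)/3 - 1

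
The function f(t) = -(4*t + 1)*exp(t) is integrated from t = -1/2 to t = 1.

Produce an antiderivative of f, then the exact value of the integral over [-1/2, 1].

Antiderivative: F(t) = -(4*t - 3)*exp(t); value = -5*exp(-1/2) - exp(1)

Recognize the product-rule pattern: f = u'v + uv' with u = 3 - 4*t, v = exp(t), so integration by parts undoes it.
F(t) = -(4*t - 3)*exp(t) is an antiderivative of f.
Check: d/dt[-(4*t - 3)*exp(t)] = -4*t*exp(t) - exp(t), which equals f(t).
F(1) = -exp(1); F(-1/2) = 5*exp(-1/2).
Integral = F(1) - F(-1/2) = -5*exp(-1/2) - exp(1).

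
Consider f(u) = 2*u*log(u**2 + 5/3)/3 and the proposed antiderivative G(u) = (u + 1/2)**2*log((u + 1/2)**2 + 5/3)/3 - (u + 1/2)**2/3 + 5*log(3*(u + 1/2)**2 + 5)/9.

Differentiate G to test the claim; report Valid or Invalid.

Invalid: d/du[G] - f = -2*u*log(u**2 + 5/3)/3 + 2*u*log(12*u**2 + 12*u + 23)/3 - 2*u*log(12)/3 + log(12*u**2 + 12*u + 23)/3 - log(12)/3, which is not 0.

d/du[G] = 2*u*log(12*u**2 + 12*u + 23)/3 - 2*u*log(12)/3 + log(12*u**2 + 12*u + 23)/3 - log(12)/3
d/du[G] - f(u) = -2*u*log(u**2 + 5/3)/3 + 2*u*log(12*u**2 + 12*u + 23)/3 - 2*u*log(12)/3 + log(12*u**2 + 12*u + 23)/3 - log(12)/3 != 0.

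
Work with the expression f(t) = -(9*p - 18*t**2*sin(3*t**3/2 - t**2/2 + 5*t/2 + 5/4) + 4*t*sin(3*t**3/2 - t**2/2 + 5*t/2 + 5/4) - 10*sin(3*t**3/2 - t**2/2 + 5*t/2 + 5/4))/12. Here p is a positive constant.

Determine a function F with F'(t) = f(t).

An antiderivative is F(t) = -3*p*t/4 - cos(3*t**3/2 - t**2/2 + 5*t/2 + 5/4)/3.

Since d/dt undoes antidifferentiation here, F'(t) = f(t) is required of F(t).
Check: d/dt[-3*p*t/4 - cos(3*t**3/2 - t**2/2 + 5*t/2 + 5/4)/3] = -3*p/4 + 3*t**2*sin(3*t**3/2 - t**2/2 + 5*t/2 + 5/4)/2 - t*sin(3*t**3/2 - t**2/2 + 5*t/2 + 5/4)/3 + 5*sin(3*t**3/2 - t**2/2 + 5*t/2 + 5/4)/6, which equals f(t).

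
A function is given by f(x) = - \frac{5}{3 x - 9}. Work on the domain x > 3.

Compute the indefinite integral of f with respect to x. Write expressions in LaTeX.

Check any antiderivative F(x) by computing F'(x) and comparing it with f(x).
Check: d/dx[- \frac{5 \log{\left(2 x - 6 \right)}}{3}] = - \frac{5}{3 x - 9} = f(x).

F(x) = - \frac{5 \log{\left(2 x - 6 \right)}}{3} + C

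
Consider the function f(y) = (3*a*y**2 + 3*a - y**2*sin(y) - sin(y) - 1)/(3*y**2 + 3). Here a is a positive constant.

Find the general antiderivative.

An antiderivative F(y) passes only if d/dy[F] lands on f(y) exactly.
Check: d/dy[a*y + cos(y)/3 - atan(y)/3] = (3*a*y**2 + 3*a - y**2*sin(y) - sin(y) - 1)/(3*y**2 + 3) = f(y).

F(y) = a*y + cos(y)/3 - atan(y)/3 + C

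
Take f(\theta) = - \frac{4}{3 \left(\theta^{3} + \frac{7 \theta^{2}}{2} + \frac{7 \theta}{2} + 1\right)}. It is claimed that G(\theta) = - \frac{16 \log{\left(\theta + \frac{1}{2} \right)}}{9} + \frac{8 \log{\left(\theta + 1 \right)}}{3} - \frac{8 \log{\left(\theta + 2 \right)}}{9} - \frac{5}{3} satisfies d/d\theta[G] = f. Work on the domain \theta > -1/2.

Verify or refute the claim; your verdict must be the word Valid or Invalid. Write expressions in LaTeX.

Valid. The derivative of G reproduces f.

d/d\theta[G] = - \frac{8}{6 \theta^{3} + 21 \theta^{2} + 21 \theta + 6}
This equals f(\theta) exactly, so the claim holds.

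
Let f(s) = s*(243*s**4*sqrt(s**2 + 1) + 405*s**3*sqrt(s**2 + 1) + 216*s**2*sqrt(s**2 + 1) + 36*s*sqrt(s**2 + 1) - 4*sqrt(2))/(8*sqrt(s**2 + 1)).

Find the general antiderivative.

F(s) = 3*(3*s**2/2 + s)**3/2 - sqrt(2*s**2 + 2)/2 + C

Any candidate F(s) must reproduce f(s) exactly when differentiated.
Check: d/ds[3*(3*s**2/2 + s)**3/2 - sqrt(2*s**2 + 2)/2] = (243*s**5*sqrt(s**2 + 1) + 405*s**4*sqrt(s**2 + 1) + 216*s**3*sqrt(s**2 + 1) + 36*s**2*sqrt(s**2 + 1) - 4*sqrt(2)*s)/(8*sqrt(s**2 + 1)), which equals f(s).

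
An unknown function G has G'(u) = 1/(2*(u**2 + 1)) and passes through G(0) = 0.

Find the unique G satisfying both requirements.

For G(u) to be correct, d/du[G] must agree with the stated G'(u) identically.
A general antiderivative is atan(u)/2 + C.
The condition gives C = 0 - (0) = 0.
So G(u) = atan(u)/2.
Check: d/du[atan(u)/2] = 1/(2*u**2 + 2), which equals G'(u).

G(u) = atan(u)/2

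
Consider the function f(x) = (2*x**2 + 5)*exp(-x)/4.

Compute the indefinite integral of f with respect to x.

F(x) = -(2*x**2 + 4*x + 9)*exp(-x)/4 + C

f has the shape u'v + uv' for u = -x**2/2 - x - 9/4 and v = exp(-x) — it is the derivative of the product u*v.
Check: d/dx[-(2*x**2 + 4*x + 9)*exp(-x)/4] = (2*x**2 + 5)*exp(-x)/4 = f(x).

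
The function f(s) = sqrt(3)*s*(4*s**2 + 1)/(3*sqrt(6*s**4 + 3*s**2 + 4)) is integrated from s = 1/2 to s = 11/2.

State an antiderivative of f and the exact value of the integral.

Antiderivative: F(s) = sqrt(3)*sqrt(6*s**4 + 3*s**2 + 4)/9; value = -sqrt(246)/36 + sqrt(268086)/36

The substitution u = 2*s**4 + s**2 + 4/3 works: f is exactly (dF/du)*(du/ds) for that inner function.
F(s) = sqrt(3)*sqrt(6*s**4 + 3*s**2 + 4)/9 is an antiderivative of f.
Check: d/ds[sqrt(3)*sqrt(6*s**4 + 3*s**2 + 4)/9] = (4*sqrt(3)*s**3 + sqrt(3)*s)/(3*sqrt(6*s**4 + 3*s**2 + 4)), which equals f(s).
F(11/2) = sqrt(268086)/36; F(1/2) = sqrt(246)/36.
Integral = F(11/2) - F(1/2) = -sqrt(246)/36 + sqrt(268086)/36.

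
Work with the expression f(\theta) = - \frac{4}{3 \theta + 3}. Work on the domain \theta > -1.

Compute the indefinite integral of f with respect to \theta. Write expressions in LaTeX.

Recover f(\theta) by differentiating a candidate F(\theta); any mismatch rules it out.
Check: d/d\theta[- \frac{4 \log{\left(3 \theta + 3 \right)}}{3}] = - \frac{4}{3 \theta + 3} = f(\theta).

F(\theta) = - \frac{4 \log{\left(3 \theta + 3 \right)}}{3} + C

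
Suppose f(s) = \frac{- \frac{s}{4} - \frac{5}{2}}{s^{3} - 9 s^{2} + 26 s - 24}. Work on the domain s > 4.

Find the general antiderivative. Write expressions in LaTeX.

Factor the denominator (4 \left(s - 4\right) \left(s - 3\right) \left(s - 2\right)) and decompose: f = - \frac{3}{2 \left(s - 2\right)} + \frac{13}{4 \left(s - 3\right)} - \frac{7}{4 \left(s - 4\right)}; each piece integrates to a log, atan, or power term.
Check: d/ds[- \frac{7 \log{\left(s - 4 \right)} - 13 \log{\left(s - 3 \right)} + 6 \log{\left(s - 2 \right)}}{4}] = \frac{- s - 10}{4 s^{3} - 36 s^{2} + 104 s - 96}, which equals f(s).

F(s) = - \frac{7 \log{\left(s - 4 \right)} - 13 \log{\left(s - 3 \right)} + 6 \log{\left(s - 2 \right)}}{4} + C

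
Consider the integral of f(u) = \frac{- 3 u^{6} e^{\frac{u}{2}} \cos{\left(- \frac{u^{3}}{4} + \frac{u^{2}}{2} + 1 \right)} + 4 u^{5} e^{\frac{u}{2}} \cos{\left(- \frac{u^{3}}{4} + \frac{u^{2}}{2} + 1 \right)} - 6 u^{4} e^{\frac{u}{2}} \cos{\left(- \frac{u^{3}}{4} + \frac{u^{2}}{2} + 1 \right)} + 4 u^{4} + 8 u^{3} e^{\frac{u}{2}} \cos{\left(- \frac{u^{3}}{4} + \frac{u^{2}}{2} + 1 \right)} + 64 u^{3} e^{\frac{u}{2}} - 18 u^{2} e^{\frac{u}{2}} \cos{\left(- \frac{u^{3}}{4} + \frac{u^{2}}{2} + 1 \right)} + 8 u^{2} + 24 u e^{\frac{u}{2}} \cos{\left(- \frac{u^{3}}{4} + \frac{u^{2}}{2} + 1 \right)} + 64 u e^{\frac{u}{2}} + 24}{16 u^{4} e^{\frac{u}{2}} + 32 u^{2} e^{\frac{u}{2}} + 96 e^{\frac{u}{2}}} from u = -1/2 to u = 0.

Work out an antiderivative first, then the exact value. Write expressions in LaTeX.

Differentiate the proposed F(u) back; it has to land on f(u) exactly.
F(u) = \log{\left(\frac{u^{4}}{2} + u^{2} + 3 \right)} + \frac{\sin{\left(- \frac{u^{3}}{4} + \frac{u^{2}}{2} + 1 \right)}}{4} - \frac{e^{- \frac{u}{2}}}{2} is an antiderivative of f.
Check: d/du[\log{\left(\frac{u^{4}}{2} + u^{2} + 3 \right)} + \frac{\sin{\left(- \frac{u^{3}}{4} + \frac{u^{2}}{2} + 1 \right)}}{4} - \frac{e^{- \frac{u}{2}}}{2}] = \frac{- 3 u^{6} e^{\frac{u}{2}} \cos{\left(- \frac{u^{3}}{4} + \frac{u^{2}}{2} + 1 \right)} + 4 u^{5} e^{\frac{u}{2}} \cos{\left(- \frac{u^{3}}{4} + \frac{u^{2}}{2} + 1 \right)} - 6 u^{4} e^{\frac{u}{2}} \cos{\left(- \frac{u^{3}}{4} + \frac{u^{2}}{2} + 1 \right)} + 4 u^{4} + 8 u^{3} e^{\frac{u}{2}} \cos{\left(- \frac{u^{3}}{4} + \frac{u^{2}}{2} + 1 \right)} + 64 u^{3} e^{\frac{u}{2}} - 18 u^{2} e^{\frac{u}{2}} \cos{\left(- \frac{u^{3}}{4} + \frac{u^{2}}{2} + 1 \right)} + 8 u^{2} + 24 u e^{\frac{u}{2}} \cos{\left(- \frac{u^{3}}{4} + \frac{u^{2}}{2} + 1 \right)} + 64 u e^{\frac{u}{2}} + 24}{16 u^{4} e^{\frac{u}{2}} + 32 u^{2} e^{\frac{u}{2}} + 96 e^{\frac{u}{2}}} = f(u).
F(0) = - \frac{1}{2} + \frac{\sin{\left(1 \right)}}{4} + \log{\left(3 \right)}; F(-1/2) = - \frac{e^{\frac{1}{4}}}{2} + \frac{\sin{\left(\frac{37}{32} \right)}}{4} + \log{\left(\frac{105}{32} \right)}.
Integral = F(0) - F(-1/2) = - \log{\left(\frac{105}{32} \right)} - \frac{1}{2} - \frac{\sin{\left(\frac{37}{32} \right)}}{4} + \frac{\sin{\left(1 \right)}}{4} + \frac{e^{\frac{1}{4}}}{2} + \log{\left(3 \right)}.

Antiderivative: F(u) = \log{\left(\frac{u^{4}}{2} + u^{2} + 3 \right)} + \frac{\sin{\left(- \frac{u^{3}}{4} + \frac{u^{2}}{2} + 1 \right)}}{4} - \frac{e^{- \frac{u}{2}}}{2}; value = - \log{\left(\frac{105}{32} \right)} - \frac{1}{2} - \frac{\sin{\left(\frac{37}{32} \right)}}{4} + \frac{\sin{\left(1 \right)}}{4} + \frac{e^{\frac{1}{4}}}{2} + \log{\left(3 \right)}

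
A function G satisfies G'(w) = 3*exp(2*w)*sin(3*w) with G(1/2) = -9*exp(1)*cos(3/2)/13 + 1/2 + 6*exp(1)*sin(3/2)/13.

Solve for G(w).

G(w) = (12*exp(2*w)*sin(3*w) - 18*exp(2*w)*cos(3*w) + 13)/26

Recover the given G'(w) by differentiating a candidate G(w); any mismatch rules it out.
A general antiderivative is 6*exp(2*w)*sin(3*w)/13 - 9*exp(2*w)*cos(3*w)/13 + C.
The condition gives C = -9*exp(1)*cos(3/2)/13 + 1/2 + 6*exp(1)*sin(3/2)/13 - (-9*exp(1)*cos(3/2)/13 + 6*exp(1)*sin(3/2)/13) = 1/2.
So G(w) = (12*exp(2*w)*sin(3*w) - 18*exp(2*w)*cos(3*w) + 13)/26.
Check: d/dw[(12*exp(2*w)*sin(3*w) - 18*exp(2*w)*cos(3*w) + 13)/26] = 3*exp(2*w)*sin(3*w) = G'(w).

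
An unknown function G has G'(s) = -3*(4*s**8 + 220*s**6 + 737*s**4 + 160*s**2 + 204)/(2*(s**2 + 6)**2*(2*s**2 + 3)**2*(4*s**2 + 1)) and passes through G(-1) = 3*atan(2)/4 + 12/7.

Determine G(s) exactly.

Recover the given G'(s) by differentiating a candidate G(s); any mismatch rules it out.
A general antiderivative is 5*s/((s**2/2 + 3)*(2*s**2 + 3)) - 3*atan(2*s)/4 + C.
The condition gives C = 3*atan(2)/4 + 12/7 - (-2/7 + 3*atan(2)/4) = 2.
So G(s) = 5*s/(s**4 + 15*s**2/2 + 9) - 3*atan(2*s)/4 + 2.
Check: d/ds[5*s/(s**4 + 15*s**2/2 + 9) - 3*atan(2*s)/4 + 2] = (-12*s**8 - 660*s**6 - 2211*s**4 - 480*s**2 - 612)/(32*s**10 + 488*s**8 + 2496*s**6 + 4914*s**4 + 3672*s**2 + 648), which equals G'(s).

G(s) = 5*s/(s**4 + 15*s**2/2 + 9) - 3*atan(2*s)/4 + 2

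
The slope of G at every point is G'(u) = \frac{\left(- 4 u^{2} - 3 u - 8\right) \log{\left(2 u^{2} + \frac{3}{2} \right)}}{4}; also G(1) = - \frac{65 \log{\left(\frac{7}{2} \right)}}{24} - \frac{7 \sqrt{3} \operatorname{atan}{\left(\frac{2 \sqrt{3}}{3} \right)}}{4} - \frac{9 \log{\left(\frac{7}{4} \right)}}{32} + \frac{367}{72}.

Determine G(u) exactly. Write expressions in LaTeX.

Whatever form G(u) takes, its d/du must return the stated G'(u).
A general antiderivative is \frac{2 u^{3}}{9} + \frac{3 u^{2}}{8} + \frac{7 u}{2} + \left(- \frac{u^{3}}{3} - \frac{3 u^{2}}{8} - 2 u\right) \log{\left(2 u^{2} + \frac{3}{2} \right)} - \frac{9 \log{\left(u^{2} + \frac{3}{4} \right)}}{32} - \frac{7 \sqrt{3} \operatorname{atan}{\left(\frac{2 \sqrt{3} u}{3} \right)}}{4} + C.
The condition gives C = - \frac{65 \log{\left(\frac{7}{2} \right)}}{24} - \frac{7 \sqrt{3} \operatorname{atan}{\left(\frac{2 \sqrt{3}}{3} \right)}}{4} - \frac{9 \log{\left(\frac{7}{4} \right)}}{32} + \frac{367}{72} - (- \frac{65 \log{\left(\frac{7}{2} \right)}}{24} - \frac{7 \sqrt{3} \operatorname{atan}{\left(\frac{2 \sqrt{3}}{3} \right)}}{4} - \frac{9 \log{\left(\frac{7}{4} \right)}}{32} + \frac{295}{72}) = 1.
So G(u) = \frac{64 u^{3} + 108 u^{2} + 12 u \left(- 8 u^{2} - 9 u - 48\right) \log{\left(2 u^{2} + \frac{3}{2} \right)} + 1008 u - 81 \log{\left(u^{2} + \frac{3}{4} \right)} - 504 \sqrt{3} \operatorname{atan}{\left(\frac{2 \sqrt{3} u}{3} \right)} + 288}{288}.
Check: d/du[\frac{64 u^{3} + 108 u^{2} + 12 u \left(- 8 u^{2} - 9 u - 48\right) \log{\left(2 u^{2} + \frac{3}{2} \right)} + 1008 u - 81 \log{\left(u^{2} + \frac{3}{4} \right)} - 504 \sqrt{3} \operatorname{atan}{\left(\frac{2 \sqrt{3} u}{3} \right)} + 288}{288}] = - u^{2} \log{\left(2 u^{2} + \frac{3}{2} \right)} - \frac{3 u \log{\left(2 u^{2} + \frac{3}{2} \right)}}{4} - 2 \log{\left(2 u^{2} + \frac{3}{2} \right)}, which equals G'(u).

G(u) = \frac{64 u^{3} + 108 u^{2} + 12 u \left(- 8 u^{2} - 9 u - 48\right) \log{\left(2 u^{2} + \frac{3}{2} \right)} + 1008 u - 81 \log{\left(u^{2} + \frac{3}{4} \right)} - 504 \sqrt{3} \operatorname{atan}{\left(\frac{2 \sqrt{3} u}{3} \right)} + 288}{288}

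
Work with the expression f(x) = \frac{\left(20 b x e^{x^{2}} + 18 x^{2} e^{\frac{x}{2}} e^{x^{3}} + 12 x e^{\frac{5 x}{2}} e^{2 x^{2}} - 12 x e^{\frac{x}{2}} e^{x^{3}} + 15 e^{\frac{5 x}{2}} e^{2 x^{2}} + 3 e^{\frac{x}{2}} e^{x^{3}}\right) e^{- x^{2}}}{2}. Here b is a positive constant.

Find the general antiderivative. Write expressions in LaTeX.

Any candidate F(x) must reproduce f(x) exactly when differentiated.
Check: d/dx[5 b x^{2} + 3 e^{x^{2} + \frac{5 x}{2}} + 3 e^{x^{3} - x^{2} + \frac{x}{2}}] = 10 b x + 9 x^{2} e^{\frac{x}{2}} e^{- x^{2}} e^{x^{3}} + 6 x e^{\frac{5 x}{2}} e^{x^{2}} - 6 x e^{\frac{x}{2}} e^{- x^{2}} e^{x^{3}} + \frac{15 e^{\frac{5 x}{2}} e^{x^{2}}}{2} + \frac{3 e^{\frac{x}{2}} e^{- x^{2}} e^{x^{3}}}{2}, which equals f(x).

F(x) = 5 b x^{2} + 3 e^{x^{2} + \frac{5 x}{2}} + 3 e^{x^{3} - x^{2} + \frac{x}{2}} + C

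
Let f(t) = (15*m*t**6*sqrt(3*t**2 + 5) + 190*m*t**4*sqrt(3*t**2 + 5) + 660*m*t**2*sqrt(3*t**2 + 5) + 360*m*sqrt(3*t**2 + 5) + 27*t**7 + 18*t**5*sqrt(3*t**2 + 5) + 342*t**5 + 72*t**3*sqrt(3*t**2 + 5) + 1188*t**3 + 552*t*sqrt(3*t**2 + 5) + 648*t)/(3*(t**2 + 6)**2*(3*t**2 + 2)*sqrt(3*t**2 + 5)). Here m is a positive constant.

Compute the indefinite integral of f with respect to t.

A candidate is checked by its d/dt: the result must match f(t).
Check: d/dt[5*m*t/3 + sqrt(3*t**2 + 5) + log(2*t**2 + 4/3) + 4/(t**2/2 + 3)] = (15*m*t**6*sqrt(3*t**2 + 5) + 190*m*t**4*sqrt(3*t**2 + 5) + 660*m*t**2*sqrt(3*t**2 + 5) + 360*m*sqrt(3*t**2 + 5) + 27*t**7 + 18*t**5*sqrt(3*t**2 + 5) + 342*t**5 + 72*t**3*sqrt(3*t**2 + 5) + 1188*t**3 + 552*t*sqrt(3*t**2 + 5) + 648*t)/(9*t**6*sqrt(3*t**2 + 5) + 114*t**4*sqrt(3*t**2 + 5) + 396*t**2*sqrt(3*t**2 + 5) + 216*sqrt(3*t**2 + 5)), which equals f(t).

F(t) = 5*m*t/3 + sqrt(3*t**2 + 5) + log(2*t**2 + 4/3) + 4/(t**2/2 + 3) + C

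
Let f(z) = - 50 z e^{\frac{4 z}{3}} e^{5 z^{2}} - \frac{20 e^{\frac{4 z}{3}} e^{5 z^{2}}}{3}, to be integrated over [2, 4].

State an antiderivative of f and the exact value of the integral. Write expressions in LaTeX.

The substitution u = 5 z^{2} + \frac{4 z}{3} works: f is exactly (dF/du)*(du/dz) for that inner function.
F(z) = - 5 e^{5 z^{2} + \frac{4 z}{3}} is an antiderivative of f.
Check: d/dz[- 5 e^{5 z^{2} + \frac{4 z}{3}}] = - 50 z e^{\frac{4 z}{3}} e^{5 z^{2}} - \frac{20 e^{\frac{4 z}{3}} e^{5 z^{2}}}{3} = f(z).
F(4) = - 5 e^{\frac{256}{3}}; F(2) = - 5 e^{\frac{68}{3}}.
Integral = F(4) - F(2) = - 5 e^{\frac{256}{3}} + 5 e^{\frac{68}{3}}.

Antiderivative: F(z) = - 5 e^{5 z^{2} + \frac{4 z}{3}}; value = - 5 e^{\frac{256}{3}} + 5 e^{\frac{68}{3}}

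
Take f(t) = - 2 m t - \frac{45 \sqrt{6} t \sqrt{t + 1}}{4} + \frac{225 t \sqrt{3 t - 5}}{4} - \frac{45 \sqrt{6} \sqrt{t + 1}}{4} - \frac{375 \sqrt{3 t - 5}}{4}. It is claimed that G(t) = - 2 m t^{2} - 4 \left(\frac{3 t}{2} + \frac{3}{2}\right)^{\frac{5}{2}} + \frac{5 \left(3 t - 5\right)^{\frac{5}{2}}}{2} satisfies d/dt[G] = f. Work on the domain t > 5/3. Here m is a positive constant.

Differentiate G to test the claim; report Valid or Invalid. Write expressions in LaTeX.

d/dt[G] = - 4 m t - \frac{45 \sqrt{6} t \sqrt{t + 1}}{4} + \frac{225 t \sqrt{3 t - 5}}{4} - \frac{45 \sqrt{6} \sqrt{t + 1}}{4} - \frac{375 \sqrt{3 t - 5}}{4}
d/dt[G] - f(t) = - 2 m t != 0.

Invalid: d/dt[G] - f = - 2 m t, which is not 0.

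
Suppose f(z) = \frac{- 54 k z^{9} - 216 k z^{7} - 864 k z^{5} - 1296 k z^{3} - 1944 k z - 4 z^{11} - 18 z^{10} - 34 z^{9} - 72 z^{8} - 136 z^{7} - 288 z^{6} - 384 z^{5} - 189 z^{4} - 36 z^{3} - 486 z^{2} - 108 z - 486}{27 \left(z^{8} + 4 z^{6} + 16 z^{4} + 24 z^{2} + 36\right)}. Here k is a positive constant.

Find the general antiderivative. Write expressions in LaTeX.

For F(z) to be correct the identity F'(z) - f(z) = 0 must hold.
Check: d/dz[- k z^{2} - \frac{z^{4}}{27} - \frac{2 z^{3}}{9} - \frac{z^{2}}{3} - \frac{3 z}{z^{4} + 2 z^{2} + 6} - \frac{5}{z^{4} + 2 z^{2} + 6}] = \frac{- 54 k z^{9} - 216 k z^{7} - 864 k z^{5} - 1296 k z^{3} - 1944 k z - 4 z^{11} - 18 z^{10} - 34 z^{9} - 72 z^{8} - 136 z^{7} - 288 z^{6} - 384 z^{5} - 189 z^{4} - 36 z^{3} - 486 z^{2} - 108 z - 486}{27 z^{8} + 108 z^{6} + 432 z^{4} + 648 z^{2} + 972}, which equals f(z).

F(z) = - k z^{2} - \frac{z^{4}}{27} - \frac{2 z^{3}}{9} - \frac{z^{2}}{3} - \frac{3 z}{z^{4} + 2 z^{2} + 6} - \frac{5}{z^{4} + 2 z^{2} + 6} + C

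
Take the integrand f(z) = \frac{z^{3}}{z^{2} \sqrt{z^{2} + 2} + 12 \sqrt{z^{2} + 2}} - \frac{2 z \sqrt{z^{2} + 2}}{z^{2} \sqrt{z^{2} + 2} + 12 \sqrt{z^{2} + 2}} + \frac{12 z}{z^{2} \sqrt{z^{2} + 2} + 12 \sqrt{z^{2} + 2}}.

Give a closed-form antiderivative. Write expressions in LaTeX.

The integrand splits into summands that can be handled one at a time.
Check: d/dz[\sqrt{z^{2} + 2} - \log{\left(\frac{z^{2}}{2} + 6 \right)}] = \frac{z^{3} - 2 z \sqrt{z^{2} + 2} + 12 z}{z^{2} \sqrt{z^{2} + 2} + 12 \sqrt{z^{2} + 2}}, which equals f(z).

An antiderivative is F(z) = \sqrt{z^{2} + 2} - \log{\left(\frac{z^{2}}{2} + 6 \right)}.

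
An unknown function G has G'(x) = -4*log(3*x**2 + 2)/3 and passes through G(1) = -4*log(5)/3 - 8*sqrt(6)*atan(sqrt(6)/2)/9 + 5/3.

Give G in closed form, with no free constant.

G(x) = -(12*x*log(3*x**2 + 2) - 24*x + 8*sqrt(6)*atan(sqrt(6)*x/2) + 9)/9

A first test for any G(x): its x-derivative must equal the given G'(x).
A general antiderivative is -4*x*log(3*x**2 + 2)/3 + 8*x/3 - 8*sqrt(6)*atan(sqrt(6)*x/2)/9 + C.
The condition gives C = -4*log(5)/3 - 8*sqrt(6)*atan(sqrt(6)/2)/9 + 5/3 - (-4*log(5)/3 - 8*sqrt(6)*atan(sqrt(6)/2)/9 + 8/3) = -1.
So G(x) = -(12*x*log(3*x**2 + 2) - 24*x + 8*sqrt(6)*atan(sqrt(6)*x/2) + 9)/9.
Check: d/dx[-(12*x*log(3*x**2 + 2) - 24*x + 8*sqrt(6)*atan(sqrt(6)*x/2) + 9)/9] = -4*log(3*x**2 + 2)/3 = G'(x).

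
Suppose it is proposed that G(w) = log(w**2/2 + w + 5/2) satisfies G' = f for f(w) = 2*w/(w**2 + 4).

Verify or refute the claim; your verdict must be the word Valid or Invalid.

d/dw[G] = (2*w + 2)/(w**2 + 2*w + 5)
d/dw[G] - f(w) = (-2*w**2 - 2*w + 8)/(w**4 + 2*w**3 + 9*w**2 + 8*w + 20) != 0.

Invalid: d/dw[G] - f = (-2*w**2 - 2*w + 8)/(w**4 + 2*w**3 + 9*w**2 + 8*w + 20), which is not 0.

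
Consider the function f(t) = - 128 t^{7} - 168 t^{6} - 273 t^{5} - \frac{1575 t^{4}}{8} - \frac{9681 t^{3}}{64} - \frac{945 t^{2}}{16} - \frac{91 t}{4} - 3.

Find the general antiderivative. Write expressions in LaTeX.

f matches the chain-rule pattern g'(h)*h' with inner function h(t) = 2 t^{2} + \frac{3 t}{4} + 1; substituting u = h(t) collapses the integral.
Check: d/dt[- \frac{\left(8 t^{2} + 3 t + 4\right)^{4}}{256}] = - 128 t^{7} - 168 t^{6} - 273 t^{5} - \frac{1575 t^{4}}{8} - \frac{9681 t^{3}}{64} - \frac{945 t^{2}}{16} - \frac{91 t}{4} - 3 = f(t).

F(t) = - \frac{\left(8 t^{2} + 3 t + 4\right)^{4}}{256} + C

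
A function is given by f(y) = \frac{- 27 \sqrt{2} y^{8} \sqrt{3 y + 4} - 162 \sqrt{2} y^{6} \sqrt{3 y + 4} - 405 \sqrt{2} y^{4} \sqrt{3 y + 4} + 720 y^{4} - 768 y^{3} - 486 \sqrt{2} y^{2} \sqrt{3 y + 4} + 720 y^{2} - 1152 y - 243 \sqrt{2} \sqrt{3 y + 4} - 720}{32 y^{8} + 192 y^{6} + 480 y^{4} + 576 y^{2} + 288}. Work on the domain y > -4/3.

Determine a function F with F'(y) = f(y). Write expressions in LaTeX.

Whatever form F(y) takes, F'(y) = f(y) is non-negotiable.
Check: d/dy[- \frac{3 \left(3 \sqrt{2} y^{5} \sqrt{3 y + 4} + 4 \sqrt{2} y^{4} \sqrt{3 y + 4} + 9 \sqrt{2} y^{3} \sqrt{3 y + 4} + 12 \sqrt{2} y^{2} \sqrt{3 y + 4} + 9 \sqrt{2} y \sqrt{3 y + 4} + 40 y + 12 \sqrt{2} \sqrt{3 y + 4} - 32\right)}{16 \left(y^{4} + 3 y^{2} + 3\right)}] = \frac{- 81 \sqrt{2} y^{9} - 108 \sqrt{2} y^{8} - 486 \sqrt{2} y^{7} - 648 \sqrt{2} y^{6} - 1215 \sqrt{2} y^{5} + 720 y^{4} \sqrt{3 y + 4} - 1620 \sqrt{2} y^{4} - 768 y^{3} \sqrt{3 y + 4} - 1458 \sqrt{2} y^{3} + 720 y^{2} \sqrt{3 y + 4} - 1944 \sqrt{2} y^{2} - 1152 y \sqrt{3 y + 4} - 729 \sqrt{2} y - 720 \sqrt{3 y + 4} - 972 \sqrt{2}}{32 y^{8} \sqrt{3 y + 4} + 192 y^{6} \sqrt{3 y + 4} + 480 y^{4} \sqrt{3 y + 4} + 576 y^{2} \sqrt{3 y + 4} + 288 \sqrt{3 y + 4}}, which equals f(y).

An antiderivative is F(y) = - \frac{3 \left(3 \sqrt{2} y^{5} \sqrt{3 y + 4} + 4 \sqrt{2} y^{4} \sqrt{3 y + 4} + 9 \sqrt{2} y^{3} \sqrt{3 y + 4} + 12 \sqrt{2} y^{2} \sqrt{3 y + 4} + 9 \sqrt{2} y \sqrt{3 y + 4} + 40 y + 12 \sqrt{2} \sqrt{3 y + 4} - 32\right)}{16 \left(y^{4} + 3 y^{2} + 3\right)}.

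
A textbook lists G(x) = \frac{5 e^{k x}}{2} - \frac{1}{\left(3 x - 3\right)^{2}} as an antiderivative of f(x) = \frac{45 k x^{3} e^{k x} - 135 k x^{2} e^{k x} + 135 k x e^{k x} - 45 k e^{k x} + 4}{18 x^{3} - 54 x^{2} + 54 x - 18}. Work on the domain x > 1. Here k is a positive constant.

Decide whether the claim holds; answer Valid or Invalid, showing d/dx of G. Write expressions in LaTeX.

d/dx[G] = \frac{45 k x^{3} e^{k x} - 135 k x^{2} e^{k x} + 135 k x e^{k x} - 45 k e^{k x} + 4}{18 x^{3} - 54 x^{2} + 54 x - 18}
This equals f(x) exactly, so the claim holds.

Valid: G'(x) = f(x).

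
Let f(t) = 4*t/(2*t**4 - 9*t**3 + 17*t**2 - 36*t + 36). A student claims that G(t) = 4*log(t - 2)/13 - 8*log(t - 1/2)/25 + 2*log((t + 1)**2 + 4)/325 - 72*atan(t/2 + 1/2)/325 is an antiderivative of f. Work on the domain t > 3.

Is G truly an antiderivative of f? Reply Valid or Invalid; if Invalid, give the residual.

d/dt[G] = (4*t + 4)/(2*t**4 - t**3 + 2*t**2 - 21*t + 10)
d/dt[G] - f(t) = (-24*t**4 + 24*t**3 + 8*t**2 - 40*t + 144)/(4*t**8 - 20*t**7 + 47*t**6 - 149*t**5 + 351*t**4 - 555*t**3 + 998*t**2 - 1116*t + 360) != 0.

Invalid: d/dt[G] - f = (-24*t**4 + 24*t**3 + 8*t**2 - 40*t + 144)/(4*t**8 - 20*t**7 + 47*t**6 - 149*t**5 + 351*t**4 - 555*t**3 + 998*t**2 - 1116*t + 360), which is not 0.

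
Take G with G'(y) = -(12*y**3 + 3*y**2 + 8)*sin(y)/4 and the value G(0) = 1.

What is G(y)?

G(y) = 3*y**3*cos(y) - 9*y**2*sin(y) + 3*y**2*cos(y)/4 - 3*y*sin(y)/2 - 18*y*cos(y) + 18*sin(y) + cos(y)/2 + 1/2

For G(y) to be correct, d/dy[G] must agree with the stated G'(y) identically.
A general antiderivative is 3*y**3*cos(y) - 9*y**2*sin(y) + 3*y**2*cos(y)/4 - 3*y*sin(y)/2 - 18*y*cos(y) + 18*sin(y) + cos(y)/2 + C.
The condition gives C = 1 - (1/2) = 1/2.
So G(y) = 3*y**3*cos(y) - 9*y**2*sin(y) + 3*y**2*cos(y)/4 - 3*y*sin(y)/2 - 18*y*cos(y) + 18*sin(y) + cos(y)/2 + 1/2.
Check: d/dy[3*y**3*cos(y) - 9*y**2*sin(y) + 3*y**2*cos(y)/4 - 3*y*sin(y)/2 - 18*y*cos(y) + 18*sin(y) + cos(y)/2 + 1/2] = -3*y**3*sin(y) - 3*y**2*sin(y)/4 - 2*sin(y), which equals G'(y).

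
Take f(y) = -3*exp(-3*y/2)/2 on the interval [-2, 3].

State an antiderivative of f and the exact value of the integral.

For F(y) to be correct the identity F'(y) - f(y) = 0 must hold.
F(y) = exp(-3*y/2) is an antiderivative of f.
Check: d/dy[exp(-3*y/2)] = -3*exp(-3*y/2)/2 = f(y).
F(3) = exp(-9/2); F(-2) = exp(3).
Integral = F(3) - F(-2) = -exp(3) + exp(-9/2).

Antiderivative: F(y) = exp(-3*y/2); value = -exp(3) + exp(-9/2)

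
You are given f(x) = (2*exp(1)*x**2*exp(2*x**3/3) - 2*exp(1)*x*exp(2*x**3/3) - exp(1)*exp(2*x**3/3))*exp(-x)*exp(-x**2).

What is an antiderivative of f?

The substitution u = 2*x**3/3 - x**2 - x + 1 works: f is exactly (dF/du)*(du/dx) for that inner function.
Check: d/dx[exp(1)*exp(-x)*exp(-x**2)*exp(2*x**3/3)] = (2*exp(1)*x**2*exp(2*x**3/3) - 2*exp(1)*x*exp(2*x**3/3) - exp(1)*exp(2*x**3/3))*exp(-x)*exp(-x**2) = f(x).

An antiderivative is F(x) = exp(1)*exp(-x)*exp(-x**2)*exp(2*x**3/3).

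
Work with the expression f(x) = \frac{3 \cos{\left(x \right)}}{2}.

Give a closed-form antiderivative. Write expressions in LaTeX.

An antiderivative is F(x) = \frac{3 \sin{\left(x \right)}}{2}.

Since d/dx undoes antidifferentiation here, F'(x) = f(x) is required of F(x).
Check: d/dx[\frac{3 \sin{\left(x \right)}}{2}] = \frac{3 \cos{\left(x \right)}}{2} = f(x).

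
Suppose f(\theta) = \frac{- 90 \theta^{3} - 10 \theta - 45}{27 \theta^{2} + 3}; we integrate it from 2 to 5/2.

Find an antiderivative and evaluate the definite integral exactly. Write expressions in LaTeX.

Recover f(\theta) by differentiating a candidate F(\theta); any mismatch rules it out.
F(\theta) = \frac{5 \left(- \theta^{2} - 3 \operatorname{atan}{\left(3 \theta \right)}\right)}{3} is an antiderivative of f.
Check: d/d\theta[\frac{5 \left(- \theta^{2} - 3 \operatorname{atan}{\left(3 \theta \right)}\right)}{3}] = \frac{- 90 \theta^{3} - 10 \theta - 45}{27 \theta^{2} + 3} = f(\theta).
F(5/2) = - \frac{125}{12} - 5 \operatorname{atan}{\left(\frac{15}{2} \right)}; F(2) = - 5 \operatorname{atan}{\left(6 \right)} - \frac{20}{3}.
Integral = F(5/2) - F(2) = - 5 \operatorname{atan}{\left(\frac{15}{2} \right)} - \frac{15}{4} + 5 \operatorname{atan}{\left(6 \right)}.

Antiderivative: F(\theta) = \frac{5 \left(- \theta^{2} - 3 \operatorname{atan}{\left(3 \theta \right)}\right)}{3}; value = - 5 \operatorname{atan}{\left(\frac{15}{2} \right)} - \frac{15}{4} + 5 \operatorname{atan}{\left(6 \right)}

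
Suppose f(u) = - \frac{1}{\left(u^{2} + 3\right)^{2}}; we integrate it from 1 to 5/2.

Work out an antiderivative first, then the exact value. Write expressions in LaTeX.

Antiderivative: F(u) = - \frac{u}{6 u^{2} + 18} - \frac{\sqrt{3} \operatorname{atan}{\left(\frac{\sqrt{3} u}{3} \right)}}{18}; value = - \frac{\sqrt{3} \operatorname{atan}{\left(\frac{5 \sqrt{3}}{6} \right)}}{18} - \frac{1}{296} + \frac{\sqrt{3} \pi}{108}

An antiderivative F(u) passes only if d/du[F] lands on f(u) exactly.
F(u) = - \frac{u}{6 u^{2} + 18} - \frac{\sqrt{3} \operatorname{atan}{\left(\frac{\sqrt{3} u}{3} \right)}}{18} is an antiderivative of f.
Check: d/du[- \frac{u}{6 u^{2} + 18} - \frac{\sqrt{3} \operatorname{atan}{\left(\frac{\sqrt{3} u}{3} \right)}}{18}] = - \frac{1}{u^{4} + 6 u^{2} + 9}, which equals f(u).
F(5/2) = - \frac{\sqrt{3} \operatorname{atan}{\left(\frac{5 \sqrt{3}}{6} \right)}}{18} - \frac{5}{111}; F(1) = - \frac{\sqrt{3} \pi}{108} - \frac{1}{24}.
Integral = F(5/2) - F(1) = - \frac{\sqrt{3} \operatorname{atan}{\left(\frac{5 \sqrt{3}}{6} \right)}}{18} - \frac{1}{296} + \frac{\sqrt{3} \pi}{108}.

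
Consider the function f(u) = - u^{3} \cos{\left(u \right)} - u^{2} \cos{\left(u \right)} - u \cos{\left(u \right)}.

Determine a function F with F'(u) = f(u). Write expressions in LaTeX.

Integrate term by term and add the pieces.
Check: d/du[- u^{3} \sin{\left(u \right)} - u^{2} \sin{\left(u \right)} - 3 u^{2} \cos{\left(u \right)} + 5 u \sin{\left(u \right)} - 2 u \cos{\left(u \right)} + 2 \sin{\left(u \right)} + 5 \cos{\left(u \right)}] = - u^{3} \cos{\left(u \right)} - u^{2} \cos{\left(u \right)} - u \cos{\left(u \right)} = f(u).

An antiderivative is F(u) = - u^{3} \sin{\left(u \right)} - u^{2} \sin{\left(u \right)} - 3 u^{2} \cos{\left(u \right)} + 5 u \sin{\left(u \right)} - 2 u \cos{\left(u \right)} + 2 \sin{\left(u \right)} + 5 \cos{\left(u \right)}.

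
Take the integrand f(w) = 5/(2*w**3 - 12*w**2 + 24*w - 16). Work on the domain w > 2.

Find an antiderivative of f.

A candidate is checked by its d/dw: the result must match f(w).
Check: d/dw[-5/(4*(w - 2)**2)] = 5/(2*w**3 - 12*w**2 + 24*w - 16) = f(w).

An antiderivative is F(w) = -5/(4*(w - 2)**2).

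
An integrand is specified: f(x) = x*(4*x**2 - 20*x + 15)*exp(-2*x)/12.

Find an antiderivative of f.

Recognize the product-rule pattern: f = u'v + uv' with u = -x**3/6 + 7*x**2/12 - x/24 - 1/48, v = exp(-2*x), so integration by parts undoes it.
Check: d/dx[-(8*x**3 - 28*x**2 + 2*x + 1)*exp(-2*x)/48] = (4*x**3 - 20*x**2 + 15*x)*exp(-2*x)/12, which equals f(x).

An antiderivative is F(x) = -(8*x**3 - 28*x**2 + 2*x + 1)*exp(-2*x)/48.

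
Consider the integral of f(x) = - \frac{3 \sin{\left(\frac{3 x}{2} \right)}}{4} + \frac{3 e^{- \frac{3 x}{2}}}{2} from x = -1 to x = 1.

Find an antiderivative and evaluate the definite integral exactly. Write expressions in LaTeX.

Integrate term by term and add the pieces.
F(x) = \frac{\left(e^{\frac{3 x}{2}} \cos{\left(\frac{3 x}{2} \right)} - 2\right) e^{- \frac{3 x}{2}}}{2} is an antiderivative of f.
Check: d/dx[\frac{\left(e^{\frac{3 x}{2}} \cos{\left(\frac{3 x}{2} \right)} - 2\right) e^{- \frac{3 x}{2}}}{2}] = \frac{\left(- 3 e^{\frac{3 x}{2}} \sin{\left(\frac{3 x}{2} \right)} + 6\right) e^{- \frac{3 x}{2}}}{4}, which equals f(x).
F(1) = - \frac{1}{e^{\frac{3}{2}}} + \frac{\cos{\left(\frac{3}{2} \right)}}{2}; F(-1) = - e^{\frac{3}{2}} + \frac{\cos{\left(\frac{3}{2} \right)}}{2}.
Integral = F(1) - F(-1) = - \frac{1}{e^{\frac{3}{2}}} + e^{\frac{3}{2}}.

Antiderivative: F(x) = \frac{\left(e^{\frac{3 x}{2}} \cos{\left(\frac{3 x}{2} \right)} - 2\right) e^{- \frac{3 x}{2}}}{2}; value = - \frac{1}{e^{\frac{3}{2}}} + e^{\frac{3}{2}}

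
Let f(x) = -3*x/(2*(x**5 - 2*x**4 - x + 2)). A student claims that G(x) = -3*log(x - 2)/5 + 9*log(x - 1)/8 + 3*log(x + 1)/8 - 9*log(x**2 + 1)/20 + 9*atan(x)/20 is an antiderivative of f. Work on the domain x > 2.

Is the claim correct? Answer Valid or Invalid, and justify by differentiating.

d/dx[G] = -9*x/(2*x**5 - 4*x**4 - 2*x + 4)
d/dx[G] - f(x) = -3*x/(x**5 - 2*x**4 - x + 2) != 0.

Invalid: d/dx[G] - f = -3*x/(x**5 - 2*x**4 - x + 2), which is not 0.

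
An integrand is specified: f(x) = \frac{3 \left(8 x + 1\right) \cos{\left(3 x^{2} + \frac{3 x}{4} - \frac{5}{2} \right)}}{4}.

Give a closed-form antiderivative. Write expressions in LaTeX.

The substitution u = 3 x^{2} + \frac{3 x}{4} - \frac{5}{2} works: f is exactly (dF/du)*(du/dx) for that inner function.
Check: d/dx[\sin{\left(3 x^{2} + \frac{3 x}{4} - \frac{5}{2} \right)}] = 6 x \cos{\left(3 x^{2} + \frac{3 x}{4} - \frac{5}{2} \right)} + \frac{3 \cos{\left(3 x^{2} + \frac{3 x}{4} - \frac{5}{2} \right)}}{4}, which equals f(x).

An antiderivative is F(x) = \sin{\left(3 x^{2} + \frac{3 x}{4} - \frac{5}{2} \right)}.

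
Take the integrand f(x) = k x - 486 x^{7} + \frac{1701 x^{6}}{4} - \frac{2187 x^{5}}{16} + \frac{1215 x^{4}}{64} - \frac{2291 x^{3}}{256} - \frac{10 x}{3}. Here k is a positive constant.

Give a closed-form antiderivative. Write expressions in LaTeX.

An antiderivative is F(x) = - \frac{- 1536 k x^{2} + 186624 x^{8} - 186624 x^{7} + 69984 x^{6} - 11664 x^{5} + 6873 x^{4} + 5120 x^{2} + 6144}{3072}.

The integrand splits into summands that can be handled one at a time.
Check: d/dx[- \frac{- 1536 k x^{2} + 186624 x^{8} - 186624 x^{7} + 69984 x^{6} - 11664 x^{5} + 6873 x^{4} + 5120 x^{2} + 6144}{3072}] = k x - 486 x^{7} + \frac{1701 x^{6}}{4} - \frac{2187 x^{5}}{16} + \frac{1215 x^{4}}{64} - \frac{2291 x^{3}}{256} - \frac{10 x}{3} = f(x).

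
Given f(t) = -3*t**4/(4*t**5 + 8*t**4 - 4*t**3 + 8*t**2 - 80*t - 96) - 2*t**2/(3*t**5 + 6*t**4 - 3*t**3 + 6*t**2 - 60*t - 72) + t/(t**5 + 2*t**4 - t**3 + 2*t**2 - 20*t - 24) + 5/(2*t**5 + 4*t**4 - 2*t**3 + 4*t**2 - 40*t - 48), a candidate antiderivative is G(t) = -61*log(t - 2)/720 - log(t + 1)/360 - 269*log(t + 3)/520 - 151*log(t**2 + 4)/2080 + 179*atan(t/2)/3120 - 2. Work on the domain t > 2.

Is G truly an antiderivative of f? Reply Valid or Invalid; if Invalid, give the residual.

d/dt[G] = (-9*t**4 - 8*t**2 + 12*t + 30)/(12*t**5 + 24*t**4 - 12*t**3 + 24*t**2 - 240*t - 288)
This equals f(t) exactly, so the claim holds.

Valid: G'(t) = f(t).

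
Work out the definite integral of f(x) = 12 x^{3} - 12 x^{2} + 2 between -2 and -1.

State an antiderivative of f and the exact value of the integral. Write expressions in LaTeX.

Antiderivative: F(x) = x \left(3 x^{3} - 4 x^{2} + 2\right); value = -71

Integrate term by term and add the pieces.
F(x) = x \left(3 x^{3} - 4 x^{2} + 2\right) is an antiderivative of f.
Check: d/dx[x \left(3 x^{3} - 4 x^{2} + 2\right)] = 12 x^{3} - 12 x^{2} + 2 = f(x).
F(-1) = 5; F(-2) = 76.
Integral = F(-1) - F(-2) = -71.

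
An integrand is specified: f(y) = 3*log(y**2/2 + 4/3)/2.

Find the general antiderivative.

Recover f(y) by differentiating a candidate F(y); any mismatch rules it out.
Check: d/dy[3*y*log(3*y**2 + 8)/2 - 3*y - 3*y*log(6)/2 + 2*sqrt(6)*atan(sqrt(6)*y/4)] = 3*log(3*y**2 + 8)/2 - 3*log(6)/2, which equals f(y).

F(y) = 3*y*log(3*y**2 + 8)/2 - 3*y - 3*y*log(6)/2 + 2*sqrt(6)*atan(sqrt(6)*y/4) + C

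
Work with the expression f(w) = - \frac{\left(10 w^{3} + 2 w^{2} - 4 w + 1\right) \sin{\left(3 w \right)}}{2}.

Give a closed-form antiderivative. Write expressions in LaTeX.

An antiderivative is F(w) = \frac{90 w^{3} \cos{\left(3 w \right)} - 90 w^{2} \sin{\left(3 w \right)} + 18 w^{2} \cos{\left(3 w \right)} - 12 w \sin{\left(3 w \right)} - 96 w \cos{\left(3 w \right)} + 32 \sin{\left(3 w \right)} + 5 \cos{\left(3 w \right)}}{54}.

A first test for any F(w): its w-derivative must equal f(w) identically.
Check: d/dw[\frac{90 w^{3} \cos{\left(3 w \right)} - 90 w^{2} \sin{\left(3 w \right)} + 18 w^{2} \cos{\left(3 w \right)} - 12 w \sin{\left(3 w \right)} - 96 w \cos{\left(3 w \right)} + 32 \sin{\left(3 w \right)} + 5 \cos{\left(3 w \right)}}{54}] = - 5 w^{3} \sin{\left(3 w \right)} - w^{2} \sin{\left(3 w \right)} + 2 w \sin{\left(3 w \right)} - \frac{\sin{\left(3 w \right)}}{2}, which equals f(w).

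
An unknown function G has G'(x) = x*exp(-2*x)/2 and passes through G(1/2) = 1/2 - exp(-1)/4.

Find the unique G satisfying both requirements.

Recognize the product-rule pattern: G'(x) = u'v + uv' with u = -x/4 - 1/8, v = exp(-2*x), so integration by parts undoes it.
A general antiderivative is (-2*x - 1)*exp(-2*x)/8 + C.
The condition gives C = 1/2 - exp(-1)/4 - (-exp(-1)/4) = 1/2.
So G(x) = (-2*x + 4*exp(2*x) - 1)*exp(-2*x)/8.
Check: d/dx[(-2*x + 4*exp(2*x) - 1)*exp(-2*x)/8] = x*exp(-2*x)/2 = G'(x).

G(x) = (-2*x + 4*exp(2*x) - 1)*exp(-2*x)/8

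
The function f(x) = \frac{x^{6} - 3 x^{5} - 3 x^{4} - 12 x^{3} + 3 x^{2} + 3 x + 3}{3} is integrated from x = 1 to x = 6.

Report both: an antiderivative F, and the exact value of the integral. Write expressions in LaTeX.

A candidate is checked by its d/dx: the result must match f(x).
F(x) = \frac{x \left(10 x^{6} - 35 x^{5} - 42 x^{4} - 210 x^{3} + 70 x^{2} + 105 x + 210\right)}{210} is an antiderivative of f.
Check: d/dx[\frac{x \left(10 x^{6} - 35 x^{5} - 42 x^{4} - 210 x^{3} + 70 x^{2} + 105 x + 210\right)}{210}] = \frac{x^{6}}{3} - x^{5} - x^{4} - 4 x^{3} + x^{2} + x + 1, which equals f(x).
F(6) = \frac{97968}{35}; F(1) = \frac{18}{35}.
Integral = F(6) - F(1) = \frac{19590}{7}.

Antiderivative: F(x) = \frac{x \left(10 x^{6} - 35 x^{5} - 42 x^{4} - 210 x^{3} + 70 x^{2} + 105 x + 210\right)}{210}; value = \frac{19590}{7}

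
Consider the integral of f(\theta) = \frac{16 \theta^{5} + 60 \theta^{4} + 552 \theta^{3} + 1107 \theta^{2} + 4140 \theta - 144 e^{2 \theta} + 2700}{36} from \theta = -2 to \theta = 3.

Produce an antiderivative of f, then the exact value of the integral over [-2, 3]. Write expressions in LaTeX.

For F(\theta) to be correct the identity F'(\theta) - f(\theta) = 0 must hold.
F(\theta) = \frac{- \left(- 2 \theta^{2} - 3 \theta - 30\right)^{3} - 216 e^{2 \theta}}{108} is an antiderivative of f.
Check: d/d\theta[\frac{- \left(- 2 \theta^{2} - 3 \theta - 30\right)^{3} - 216 e^{2 \theta}}{108}] = \frac{4 \theta^{5}}{9} + \frac{5 \theta^{4}}{3} + \frac{46 \theta^{3}}{3} + \frac{123 \theta^{2}}{4} + 115 \theta - 4 e^{2 \theta} + 75, which equals f(\theta).
F(3) = \frac{6859}{4} - 2 e^{6}; F(-2) = \frac{8192}{27} - \frac{2}{e^{4}}.
Integral = F(3) - F(-2) = - 2 e^{6} + \frac{2}{e^{4}} + \frac{152425}{108}.

Antiderivative: F(\theta) = \frac{- \left(- 2 \theta^{2} - 3 \theta - 30\right)^{3} - 216 e^{2 \theta}}{108}; value = - 2 e^{6} + \frac{2}{e^{4}} + \frac{152425}{108}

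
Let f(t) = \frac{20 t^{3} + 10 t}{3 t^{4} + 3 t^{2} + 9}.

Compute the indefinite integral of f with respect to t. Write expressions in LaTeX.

F(t) = \frac{5 \log{\left(t^{4} + t^{2} + 3 \right)}}{3} + C

The substitution u = t^{4} + t^{2} + 3 works: f is exactly (dF/du)*(du/dt) for that inner function.
Check: d/dt[\frac{5 \log{\left(t^{4} + t^{2} + 3 \right)}}{3}] = \frac{20 t^{3} + 10 t}{3 t^{4} + 3 t^{2} + 9} = f(t).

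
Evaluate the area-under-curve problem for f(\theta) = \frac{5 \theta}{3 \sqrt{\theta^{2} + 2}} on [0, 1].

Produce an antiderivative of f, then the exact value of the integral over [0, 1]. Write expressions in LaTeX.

The substitution u = \theta^{2} + 2 works: f is exactly (dF/du)*(du/d\theta) for that inner function.
F(\theta) = \frac{5 \sqrt{\theta^{2} + 2}}{3} is an antiderivative of f.
Check: d/d\theta[\frac{5 \sqrt{\theta^{2} + 2}}{3}] = \frac{5 \theta}{3 \sqrt{\theta^{2} + 2}} = f(\theta).
F(1) = \frac{5 \sqrt{3}}{3}; F(0) = \frac{5 \sqrt{2}}{3}.
Integral = F(1) - F(0) = - \frac{5 \sqrt{2}}{3} + \frac{5 \sqrt{3}}{3}.

Antiderivative: F(\theta) = \frac{5 \sqrt{\theta^{2} + 2}}{3}; value = - \frac{5 \sqrt{2}}{3} + \frac{5 \sqrt{3}}{3}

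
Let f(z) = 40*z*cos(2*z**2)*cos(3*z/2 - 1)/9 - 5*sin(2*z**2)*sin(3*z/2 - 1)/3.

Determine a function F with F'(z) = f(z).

Recognize the product-rule pattern: f = u'v + uv' with u = 10*cos(3*z/2 - 1)/9, v = sin(2*z**2), so integration by parts undoes it.
Check: d/dz[10*sin(2*z**2)*cos(3*z/2 - 1)/9] = 40*z*cos(2*z**2)*cos(3*z/2 - 1)/9 - 5*sin(2*z**2)*sin(3*z/2 - 1)/3 = f(z).

An antiderivative is F(z) = 10*sin(2*z**2)*cos(3*z/2 - 1)/9.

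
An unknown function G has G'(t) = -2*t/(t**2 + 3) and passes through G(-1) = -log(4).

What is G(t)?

G(t) = -log(t**2 + 3)

The substitution u = t**2 + 3 works: G'(t) is exactly (dG/du)*(du/dt) for that inner function.
A general antiderivative is -log(t**2 + 3) + C.
The condition gives C = -log(4) - (-log(4)) = 0.
So G(t) = -log(t**2 + 3).
Check: d/dt[-log(t**2 + 3)] = -2*t/(t**2 + 3) = G'(t).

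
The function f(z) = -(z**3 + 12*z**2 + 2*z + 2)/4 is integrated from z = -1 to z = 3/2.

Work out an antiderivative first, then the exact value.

Antiderivative: F(z) = -z**4/16 - z**3 - z**2/4 - z/2; value = -1585/256

Differentiate the proposed F(z) back; it has to land on f(z) exactly.
F(z) = -z**4/16 - z**3 - z**2/4 - z/2 is an antiderivative of f.
Check: d/dz[-z**4/16 - z**3 - z**2/4 - z/2] = -z**3/4 - 3*z**2 - z/2 - 1/2, which equals f(z).
F(3/2) = -1281/256; F(-1) = 19/16.
Integral = F(3/2) - F(-1) = -1585/256.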